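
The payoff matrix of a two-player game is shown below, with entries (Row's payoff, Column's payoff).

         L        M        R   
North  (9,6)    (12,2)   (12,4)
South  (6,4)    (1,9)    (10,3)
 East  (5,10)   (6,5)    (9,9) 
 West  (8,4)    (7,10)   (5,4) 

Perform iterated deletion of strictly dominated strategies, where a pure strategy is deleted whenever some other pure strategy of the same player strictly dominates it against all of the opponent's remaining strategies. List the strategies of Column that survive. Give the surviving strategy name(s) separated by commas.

L

Row's strategy South is strictly dominated by North (L: 9>6, M: 12>1, R: 12>10) and is removed.
For Row, North strictly dominates East on the remaining columns (L: 9>5, M: 12>6, R: 12>9); eliminate East.
Row West is eliminated: North beats it against every remaining column (L: 9>8, M: 12>7, R: 12>5).
Column's strategy M is strictly dominated by L (North: 6>2) and is removed.
For Column, L strictly dominates R on the remaining rows (North: 6>4); eliminate R.
Among the remaining strategies, none is strictly dominated by another pure strategy of the same player, so the elimination stops.
Surviving strategies — Row: {North}; Column: {L}.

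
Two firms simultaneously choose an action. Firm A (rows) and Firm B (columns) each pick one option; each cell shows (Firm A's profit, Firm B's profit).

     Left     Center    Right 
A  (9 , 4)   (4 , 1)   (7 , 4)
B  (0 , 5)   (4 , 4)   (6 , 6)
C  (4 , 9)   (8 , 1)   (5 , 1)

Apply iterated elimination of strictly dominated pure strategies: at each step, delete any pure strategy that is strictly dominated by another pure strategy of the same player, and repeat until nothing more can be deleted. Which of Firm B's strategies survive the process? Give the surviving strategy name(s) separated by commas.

Left, Right

Firm B's strategy Center is strictly dominated by Left (A: 4>1, B: 5>4, C: 9>1) and is removed.
Row B is eliminated: A beats it against every remaining column (Left: 9>0, Right: 7>6).
Firm A's strategy C is strictly dominated by A (Left: 9>4, Right: 7>5) and is removed.
Among the remaining strategies, none is strictly dominated by another pure strategy of the same player, so the elimination stops.
Surviving strategies — Firm A: {A}; Firm B: {Left, Right}.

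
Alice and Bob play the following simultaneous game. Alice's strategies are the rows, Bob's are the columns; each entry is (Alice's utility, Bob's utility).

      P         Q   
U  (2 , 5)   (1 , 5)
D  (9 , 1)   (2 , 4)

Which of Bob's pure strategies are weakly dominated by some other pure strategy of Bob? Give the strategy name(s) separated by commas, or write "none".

P

P is weakly dominated by Q (U: 5=5, D: 4>1).
Q is not dominated — it holds its own against P at D (4>1).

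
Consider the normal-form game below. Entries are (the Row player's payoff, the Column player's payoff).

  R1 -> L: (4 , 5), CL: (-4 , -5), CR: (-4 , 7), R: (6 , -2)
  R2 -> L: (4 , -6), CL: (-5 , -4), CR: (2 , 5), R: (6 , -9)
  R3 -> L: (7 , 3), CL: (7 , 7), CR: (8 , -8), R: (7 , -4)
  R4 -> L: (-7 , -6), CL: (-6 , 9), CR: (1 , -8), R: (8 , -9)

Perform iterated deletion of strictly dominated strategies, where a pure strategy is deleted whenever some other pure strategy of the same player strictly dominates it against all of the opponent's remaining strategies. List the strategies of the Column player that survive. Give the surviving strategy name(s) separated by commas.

For the Row player, R3 strictly dominates R1 on the remaining columns (L: 7>4, CL: 7>-4, CR: 8>-4, R: 7>6); eliminate R1.
Row R2 is eliminated: R3 beats it against every remaining column (L: 7>4, CL: 7>-5, CR: 8>2, R: 7>6).
For the Column player, CL strictly dominates L on the remaining rows (R3: 7>3, R4: 9>-6); eliminate L.
For the Column player, CL strictly dominates CR on the remaining rows (R3: 7>-8, R4: 9>-8); eliminate CR.
Column R is eliminated: CL beats it against every remaining row (R3: 7>-4, R4: 9>-9).
For the Row player, R3 strictly dominates R4 on the remaining columns (CL: 7>-6); eliminate R4.
Among the remaining strategies, none is strictly dominated by another pure strategy of the same player, so the elimination stops.
Surviving strategies — the Row player: {R3}; the Column player: {CL}.

CL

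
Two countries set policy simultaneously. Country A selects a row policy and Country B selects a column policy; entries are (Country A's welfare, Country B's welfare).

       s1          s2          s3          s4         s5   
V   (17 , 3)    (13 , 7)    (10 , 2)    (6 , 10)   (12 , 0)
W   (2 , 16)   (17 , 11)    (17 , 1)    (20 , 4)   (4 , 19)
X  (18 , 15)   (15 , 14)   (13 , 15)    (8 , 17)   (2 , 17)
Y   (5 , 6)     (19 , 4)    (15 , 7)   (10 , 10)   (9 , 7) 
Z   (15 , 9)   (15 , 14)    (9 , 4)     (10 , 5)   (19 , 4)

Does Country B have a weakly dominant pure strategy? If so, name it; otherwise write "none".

s1 fails to dominate s2 at V (3<7).
s2 fails to dominate s1 at W (11<16).
s3 fails to dominate s1 at V (2<3).
s4 fails to dominate s1 at W (4<16).
s5 fails to dominate s1 at V (0<3).
No single strategy dominates all the others.

none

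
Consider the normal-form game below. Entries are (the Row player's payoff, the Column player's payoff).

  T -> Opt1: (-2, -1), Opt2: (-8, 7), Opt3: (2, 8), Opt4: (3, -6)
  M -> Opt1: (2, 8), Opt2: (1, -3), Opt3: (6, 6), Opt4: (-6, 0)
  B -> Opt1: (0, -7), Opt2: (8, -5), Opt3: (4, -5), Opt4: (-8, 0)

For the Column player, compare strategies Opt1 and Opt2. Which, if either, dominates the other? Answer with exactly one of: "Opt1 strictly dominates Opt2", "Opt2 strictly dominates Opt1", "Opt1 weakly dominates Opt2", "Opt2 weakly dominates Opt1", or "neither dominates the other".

neither dominates the other

Compare Opt1 to Opt2 across each opponent action: T: -1<7, M: 8>-3, B: -7<-5.
Opt1 does better at M but worse at T, B; neither strategy dominates the other.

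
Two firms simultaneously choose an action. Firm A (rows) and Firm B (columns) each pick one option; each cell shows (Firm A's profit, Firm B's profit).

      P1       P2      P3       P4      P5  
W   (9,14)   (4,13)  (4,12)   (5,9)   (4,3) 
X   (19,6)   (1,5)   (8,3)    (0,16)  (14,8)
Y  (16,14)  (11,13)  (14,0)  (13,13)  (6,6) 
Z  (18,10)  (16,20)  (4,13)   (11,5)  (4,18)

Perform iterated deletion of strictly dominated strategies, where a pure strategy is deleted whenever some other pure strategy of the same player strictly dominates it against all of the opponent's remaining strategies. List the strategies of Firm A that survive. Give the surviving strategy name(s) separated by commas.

Row W is eliminated: Y beats it against every remaining column (P1: 16>9, P2: 11>4, P3: 14>4, P4: 13>5, P5: 6>4).
Firm B's strategy P3 is strictly dominated by P2 (X: 5>3, Y: 13>0, Z: 20>13) and is removed.
Among the remaining strategies, none is strictly dominated by another pure strategy of the same player, so the elimination stops.
Surviving strategies — Firm A: {X, Y, Z}; Firm B: {P1, P2, P4, P5}.

X, Y, Z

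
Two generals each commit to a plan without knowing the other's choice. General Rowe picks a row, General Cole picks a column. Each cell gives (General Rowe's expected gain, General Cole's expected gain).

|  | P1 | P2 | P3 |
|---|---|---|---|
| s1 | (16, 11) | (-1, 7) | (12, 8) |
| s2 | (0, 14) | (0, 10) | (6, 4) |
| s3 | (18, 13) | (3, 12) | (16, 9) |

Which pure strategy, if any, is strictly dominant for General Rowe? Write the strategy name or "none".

s3

s3 vs s1: P1: 18>16, P2: 3>-1, P3: 16>12.
s3 vs s2: P1: 18>0, P2: 3>0, P3: 16>6.
s3 strictly beats every other strategy against every opponent action, so it is strictly dominant.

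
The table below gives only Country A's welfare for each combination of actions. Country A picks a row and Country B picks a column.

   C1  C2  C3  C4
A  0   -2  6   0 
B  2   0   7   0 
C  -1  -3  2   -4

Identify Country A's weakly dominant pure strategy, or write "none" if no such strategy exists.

B vs A: C1: 2>0, C2: 0>-2, C3: 7>6, C4: 0=0.
B vs C: C1: 2>-1, C2: 0>-3, C3: 7>2, C4: 0>-4.
B is at least as good as every other strategy against every opponent action, so it is weakly dominant.

B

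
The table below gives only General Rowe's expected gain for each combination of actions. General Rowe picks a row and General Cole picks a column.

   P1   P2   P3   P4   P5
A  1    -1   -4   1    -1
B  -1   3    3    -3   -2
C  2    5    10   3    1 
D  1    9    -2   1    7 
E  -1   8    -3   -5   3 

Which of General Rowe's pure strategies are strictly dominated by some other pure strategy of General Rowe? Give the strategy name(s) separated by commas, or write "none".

A is strictly dominated by C (P1: 2>1, P2: 5>-1, P3: 10>-4, P4: 3>1, P5: 1>-1).
B is strictly dominated by C (P1: 2>-1, P2: 5>3, P3: 10>3, P4: 3>-3, P5: 1>-2).
C: no other strategy beats it everywhere (A at P1 (2>1); B at P1 (2>-1); D at P1 (2>1); E at P1 (2>-1)).
Nothing dominates D: A at P1 (1=1); B at P1 (1>-1); C at P2 (9>5); E at P1 (1>-1).
D strictly dominates E — P1: 1>-1, P2: 9>8, P3: -2>-3, P4: 1>-5, P5: 7>3.

A, B, E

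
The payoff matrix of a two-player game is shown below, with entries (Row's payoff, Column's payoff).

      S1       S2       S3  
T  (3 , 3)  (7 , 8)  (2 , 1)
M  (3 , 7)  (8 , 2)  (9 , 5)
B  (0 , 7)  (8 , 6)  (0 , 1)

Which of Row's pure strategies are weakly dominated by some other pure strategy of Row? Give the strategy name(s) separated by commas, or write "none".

M weakly dominates T — S1: 3=3, S2: 8>7, S3: 9>2.
M: no other strategy beats it everywhere (T at S2 (8>7); B at S1 (3>0)).
B is weakly dominated by M (S1: 3>0, S2: 8=8, S3: 9>0).

T, B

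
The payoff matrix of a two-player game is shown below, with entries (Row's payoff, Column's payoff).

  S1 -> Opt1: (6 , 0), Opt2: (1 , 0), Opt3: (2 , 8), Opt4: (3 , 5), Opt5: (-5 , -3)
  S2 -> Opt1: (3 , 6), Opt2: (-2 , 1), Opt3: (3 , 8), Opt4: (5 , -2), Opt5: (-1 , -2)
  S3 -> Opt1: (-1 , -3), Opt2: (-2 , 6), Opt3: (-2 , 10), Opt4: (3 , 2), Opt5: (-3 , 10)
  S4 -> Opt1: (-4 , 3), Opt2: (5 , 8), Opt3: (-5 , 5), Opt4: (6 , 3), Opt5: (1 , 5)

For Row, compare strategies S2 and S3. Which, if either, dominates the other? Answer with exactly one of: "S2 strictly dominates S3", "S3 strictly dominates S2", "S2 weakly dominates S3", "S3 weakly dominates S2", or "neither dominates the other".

S2 weakly dominates S3

S2's payoffs vs S3's, by Column's action — Opt1: 3>-1, Opt2: -2=-2, Opt3: 3>-2, Opt4: 5>3, Opt5: -1>-3.
S2 is at least as good everywhere and strictly better somewhere (tied only at Opt2), so S2 weakly but not strictly dominates S3.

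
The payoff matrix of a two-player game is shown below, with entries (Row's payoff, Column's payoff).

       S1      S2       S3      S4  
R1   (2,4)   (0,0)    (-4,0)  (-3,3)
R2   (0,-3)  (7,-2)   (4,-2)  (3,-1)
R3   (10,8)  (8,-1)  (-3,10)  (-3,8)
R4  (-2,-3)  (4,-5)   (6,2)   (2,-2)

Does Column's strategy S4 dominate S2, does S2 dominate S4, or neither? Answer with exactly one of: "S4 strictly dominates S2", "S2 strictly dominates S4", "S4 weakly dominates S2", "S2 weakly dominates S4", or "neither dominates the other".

Compare S4 to S2 across each opponent action: R1: 3>0, R2: -1>-2, R3: 8>-1, R4: -2>-5.
Every comparison favours S4, so S4 strictly dominates S2.

S4 strictly dominates S2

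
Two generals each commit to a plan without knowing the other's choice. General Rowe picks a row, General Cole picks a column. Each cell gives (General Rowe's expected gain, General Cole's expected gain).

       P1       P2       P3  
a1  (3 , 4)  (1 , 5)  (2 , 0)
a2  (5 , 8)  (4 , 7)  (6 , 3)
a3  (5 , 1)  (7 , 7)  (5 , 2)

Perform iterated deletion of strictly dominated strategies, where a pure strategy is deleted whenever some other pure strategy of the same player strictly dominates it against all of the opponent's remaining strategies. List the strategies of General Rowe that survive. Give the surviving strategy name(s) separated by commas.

a2, a3

General Rowe's strategy a1 is strictly dominated by a2 (P1: 5>3, P2: 4>1, P3: 6>2) and is removed.
Column P3 is eliminated: P2 beats it against every remaining row (a2: 7>3, a3: 7>2).
Among the remaining strategies, none is strictly dominated by another pure strategy of the same player, so the elimination stops.
Surviving strategies — General Rowe: {a2, a3}; General Cole: {P1, P2}.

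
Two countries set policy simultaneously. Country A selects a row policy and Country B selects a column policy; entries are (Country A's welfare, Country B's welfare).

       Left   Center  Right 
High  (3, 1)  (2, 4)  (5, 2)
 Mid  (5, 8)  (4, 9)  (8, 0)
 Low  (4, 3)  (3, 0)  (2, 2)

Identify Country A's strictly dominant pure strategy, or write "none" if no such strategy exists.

Mid vs High: Left: 5>3, Center: 4>2, Right: 8>5.
Mid vs Low: Left: 5>4, Center: 4>3, Right: 8>2.
Mid strictly beats every other strategy against every opponent action, so it is strictly dominant.

Mid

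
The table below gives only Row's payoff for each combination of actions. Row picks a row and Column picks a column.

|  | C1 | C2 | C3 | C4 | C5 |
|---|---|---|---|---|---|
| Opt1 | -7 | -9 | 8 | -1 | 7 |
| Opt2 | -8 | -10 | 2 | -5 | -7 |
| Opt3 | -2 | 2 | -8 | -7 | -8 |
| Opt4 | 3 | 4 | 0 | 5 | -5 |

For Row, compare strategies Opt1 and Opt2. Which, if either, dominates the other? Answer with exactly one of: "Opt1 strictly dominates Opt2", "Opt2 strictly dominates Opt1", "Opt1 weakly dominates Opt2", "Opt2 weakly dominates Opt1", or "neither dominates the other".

Opt1's payoffs vs Opt2's, by Column's action — C1: -7>-8, C2: -9>-10, C3: 8>2, C4: -1>-5, C5: 7>-7.
Opt1 gives a strictly higher payoff against each opponent action, so Opt1 strictly dominates Opt2.

Opt1 strictly dominates Opt2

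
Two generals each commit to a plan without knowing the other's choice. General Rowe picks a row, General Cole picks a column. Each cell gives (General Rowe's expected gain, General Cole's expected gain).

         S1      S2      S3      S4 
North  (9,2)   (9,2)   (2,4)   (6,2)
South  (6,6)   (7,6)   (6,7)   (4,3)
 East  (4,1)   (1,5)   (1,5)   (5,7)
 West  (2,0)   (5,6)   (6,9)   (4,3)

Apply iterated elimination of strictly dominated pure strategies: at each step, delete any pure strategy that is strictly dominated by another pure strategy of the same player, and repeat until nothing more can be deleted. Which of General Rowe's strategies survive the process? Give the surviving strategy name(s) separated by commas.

For General Rowe, North strictly dominates East on the remaining columns (S1: 9>4, S2: 9>1, S3: 2>1, S4: 6>5); eliminate East.
For General Cole, S3 strictly dominates S1 on the remaining rows (North: 4>2, South: 7>6, West: 9>0); eliminate S1.
General Cole's strategy S2 is strictly dominated by S3 (North: 4>2, South: 7>6, West: 9>6) and is removed.
For General Cole, S3 strictly dominates S4 on the remaining rows (North: 4>2, South: 7>3, West: 9>3); eliminate S4.
General Rowe's strategy North is strictly dominated by South (S3: 6>2) and is removed.
Among the remaining strategies, none is strictly dominated by another pure strategy of the same player, so the elimination stops.
Surviving strategies — General Rowe: {South, West}; General Cole: {S3}.

South, West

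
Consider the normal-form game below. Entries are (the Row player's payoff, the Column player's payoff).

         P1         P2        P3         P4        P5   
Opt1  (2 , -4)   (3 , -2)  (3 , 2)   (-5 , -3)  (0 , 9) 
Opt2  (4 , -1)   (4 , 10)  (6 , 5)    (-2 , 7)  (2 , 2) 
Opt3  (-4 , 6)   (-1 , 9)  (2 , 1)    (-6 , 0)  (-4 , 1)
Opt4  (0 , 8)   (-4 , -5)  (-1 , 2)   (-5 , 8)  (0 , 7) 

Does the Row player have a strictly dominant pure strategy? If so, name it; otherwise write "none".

Opt2

Opt2 vs Opt1: P1: 4>2, P2: 4>3, P3: 6>3, P4: -2>-5, P5: 2>0.
Opt2 vs Opt3: P1: 4>-4, P2: 4>-1, P3: 6>2, P4: -2>-6, P5: 2>-4.
Opt2 vs Opt4: P1: 4>0, P2: 4>-4, P3: 6>-1, P4: -2>-5, P5: 2>0.
Opt2 strictly beats every other strategy against every opponent action, so it is strictly dominant.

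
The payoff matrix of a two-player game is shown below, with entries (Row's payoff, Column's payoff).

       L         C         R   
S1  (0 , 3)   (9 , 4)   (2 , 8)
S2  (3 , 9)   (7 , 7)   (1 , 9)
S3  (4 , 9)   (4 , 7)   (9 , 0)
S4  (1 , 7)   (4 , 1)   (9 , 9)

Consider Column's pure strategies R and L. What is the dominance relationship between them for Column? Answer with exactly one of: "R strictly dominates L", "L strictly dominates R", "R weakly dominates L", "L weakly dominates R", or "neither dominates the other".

neither dominates the other

R's payoffs vs L's, by Row's action — S1: 8>3, S2: 9=9, S3: 0<9, S4: 9>7.
R does better at S1, S4 but worse at S3; neither strategy dominates the other.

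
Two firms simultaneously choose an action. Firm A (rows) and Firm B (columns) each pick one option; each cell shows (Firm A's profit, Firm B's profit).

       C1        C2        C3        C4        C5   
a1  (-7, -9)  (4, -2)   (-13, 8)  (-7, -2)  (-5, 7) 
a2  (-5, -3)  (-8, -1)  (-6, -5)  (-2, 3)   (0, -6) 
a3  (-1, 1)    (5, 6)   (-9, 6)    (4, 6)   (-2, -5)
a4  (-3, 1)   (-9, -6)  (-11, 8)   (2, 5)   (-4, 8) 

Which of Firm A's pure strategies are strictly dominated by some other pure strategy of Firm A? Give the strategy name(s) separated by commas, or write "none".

a1, a4

a3 strictly dominates a1 — C1: -1>-7, C2: 5>4, C3: -9>-13, C4: 4>-7, C5: -2>-5.
a2 is not dominated — it holds its own against a1 at C1 (-5>-7); a3 at C3 (-6>-9); a4 at C2 (-8>-9).
Nothing dominates a3: a1 at C1 (-1>-7); a2 at C1 (-1>-5); a4 at C1 (-1>-3).
a3 strictly dominates a4 — C1: -1>-3, C2: 5>-9, C3: -9>-11, C4: 4>2, C5: -2>-4.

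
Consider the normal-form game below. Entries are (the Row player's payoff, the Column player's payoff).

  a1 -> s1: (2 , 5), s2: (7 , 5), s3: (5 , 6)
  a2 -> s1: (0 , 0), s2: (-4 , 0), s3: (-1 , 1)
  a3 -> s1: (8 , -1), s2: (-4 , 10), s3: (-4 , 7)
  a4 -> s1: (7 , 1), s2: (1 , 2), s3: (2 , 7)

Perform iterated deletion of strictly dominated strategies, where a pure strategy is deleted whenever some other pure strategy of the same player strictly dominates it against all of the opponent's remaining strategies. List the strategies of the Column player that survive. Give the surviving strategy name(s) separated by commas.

s3

Row a2 is eliminated: a1 beats it against every remaining column (s1: 2>0, s2: 7>-4, s3: 5>-1).
For the Column player, s3 strictly dominates s1 on the remaining rows (a1: 6>5, a3: 7>-1, a4: 7>1); eliminate s1.
Row a3 is eliminated: a1 beats it against every remaining column (s2: 7>-4, s3: 5>-4).
The Row player's strategy a4 is strictly dominated by a1 (s2: 7>1, s3: 5>2) and is removed.
The Column player's strategy s2 is strictly dominated by s3 (a1: 6>5) and is removed.
Among the remaining strategies, none is strictly dominated by another pure strategy of the same player, so the elimination stops.
Surviving strategies — the Row player: {a1}; the Column player: {s3}.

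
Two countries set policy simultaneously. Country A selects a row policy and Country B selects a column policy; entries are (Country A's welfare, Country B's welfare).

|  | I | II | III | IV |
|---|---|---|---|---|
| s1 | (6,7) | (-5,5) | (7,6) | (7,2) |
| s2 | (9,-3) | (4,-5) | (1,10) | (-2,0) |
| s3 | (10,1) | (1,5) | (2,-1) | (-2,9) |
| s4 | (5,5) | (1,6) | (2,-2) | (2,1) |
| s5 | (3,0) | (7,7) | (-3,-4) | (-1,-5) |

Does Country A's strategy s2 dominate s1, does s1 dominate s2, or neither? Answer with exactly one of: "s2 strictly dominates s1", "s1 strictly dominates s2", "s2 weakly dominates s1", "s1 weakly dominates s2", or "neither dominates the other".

neither dominates the other

s2's payoffs vs s1's, by Country B's action — I: 9>6, II: 4>-5, III: 1<7, IV: -2<7.
s2 does better at I, II but worse at III, IV; neither strategy dominates the other.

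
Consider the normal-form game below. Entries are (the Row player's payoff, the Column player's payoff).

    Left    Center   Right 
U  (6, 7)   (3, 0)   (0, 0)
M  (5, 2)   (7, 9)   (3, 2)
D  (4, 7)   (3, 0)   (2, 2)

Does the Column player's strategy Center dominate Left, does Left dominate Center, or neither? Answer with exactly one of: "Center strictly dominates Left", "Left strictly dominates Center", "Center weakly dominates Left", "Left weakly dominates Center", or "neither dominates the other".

neither dominates the other

Center's payoffs vs Left's, by the Row player's action — U: 0<7, M: 9>2, D: 0<7.
Center does better at M but worse at U, D; neither strategy dominates the other.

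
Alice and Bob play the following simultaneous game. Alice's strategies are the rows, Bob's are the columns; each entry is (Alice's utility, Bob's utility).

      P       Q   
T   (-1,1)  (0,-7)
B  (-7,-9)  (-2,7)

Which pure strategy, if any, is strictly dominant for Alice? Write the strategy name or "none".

T

T vs B: P: -1>-7, Q: 0>-2.
T strictly beats every other strategy against every opponent action, so it is strictly dominant.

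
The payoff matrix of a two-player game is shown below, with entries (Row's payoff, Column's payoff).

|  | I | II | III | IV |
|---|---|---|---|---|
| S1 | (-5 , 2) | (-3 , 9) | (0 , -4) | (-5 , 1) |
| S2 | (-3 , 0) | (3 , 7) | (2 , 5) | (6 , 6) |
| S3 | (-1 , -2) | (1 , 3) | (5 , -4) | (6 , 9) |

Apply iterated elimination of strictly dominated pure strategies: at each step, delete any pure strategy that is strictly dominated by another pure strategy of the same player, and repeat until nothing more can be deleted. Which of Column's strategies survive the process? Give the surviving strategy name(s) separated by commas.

II, IV

Row's strategy S1 is strictly dominated by S2 (I: -3>-5, II: 3>-3, III: 2>0, IV: 6>-5) and is removed.
For Column, II strictly dominates I on the remaining rows (S2: 7>0, S3: 3>-2); eliminate I.
Column III is eliminated: II beats it against every remaining row (S2: 7>5, S3: 3>-4).
Among the remaining strategies, none is strictly dominated by another pure strategy of the same player, so the elimination stops.
Surviving strategies — Row: {S2, S3}; Column: {II, IV}.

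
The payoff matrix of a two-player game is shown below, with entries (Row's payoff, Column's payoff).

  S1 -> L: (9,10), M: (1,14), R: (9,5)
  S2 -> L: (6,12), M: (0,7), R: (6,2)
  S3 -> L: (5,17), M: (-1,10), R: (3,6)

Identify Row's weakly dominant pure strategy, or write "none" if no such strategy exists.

S1 vs S2: L: 9>6, M: 1>0, R: 9>6.
S1 vs S3: L: 9>5, M: 1>-1, R: 9>3.
S1 is at least as good as every other strategy against every opponent action, so it is weakly dominant.

S1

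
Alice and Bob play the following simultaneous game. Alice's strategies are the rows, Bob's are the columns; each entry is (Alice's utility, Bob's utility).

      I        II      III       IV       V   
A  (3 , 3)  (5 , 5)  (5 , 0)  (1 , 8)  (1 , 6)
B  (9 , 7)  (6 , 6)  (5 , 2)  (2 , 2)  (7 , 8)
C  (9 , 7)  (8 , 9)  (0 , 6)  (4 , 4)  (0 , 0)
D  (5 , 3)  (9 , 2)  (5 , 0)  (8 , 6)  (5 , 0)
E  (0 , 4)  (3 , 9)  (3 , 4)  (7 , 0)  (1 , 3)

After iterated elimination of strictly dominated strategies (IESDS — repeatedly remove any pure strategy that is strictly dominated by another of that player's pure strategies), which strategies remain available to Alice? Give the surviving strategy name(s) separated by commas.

B, C, D

For Alice, D strictly dominates E on the remaining columns (I: 5>0, II: 9>3, III: 5>3, IV: 8>7, V: 5>1); eliminate E.
Bob's strategy III is strictly dominated by I (A: 3>0, B: 7>2, C: 7>6, D: 3>0) and is removed.
Row A is eliminated: B beats it against every remaining column (I: 9>3, II: 6>5, IV: 2>1, V: 7>1).
Among the remaining strategies, none is strictly dominated by another pure strategy of the same player, so the elimination stops.
Surviving strategies — Alice: {B, C, D}; Bob: {I, II, IV, V}.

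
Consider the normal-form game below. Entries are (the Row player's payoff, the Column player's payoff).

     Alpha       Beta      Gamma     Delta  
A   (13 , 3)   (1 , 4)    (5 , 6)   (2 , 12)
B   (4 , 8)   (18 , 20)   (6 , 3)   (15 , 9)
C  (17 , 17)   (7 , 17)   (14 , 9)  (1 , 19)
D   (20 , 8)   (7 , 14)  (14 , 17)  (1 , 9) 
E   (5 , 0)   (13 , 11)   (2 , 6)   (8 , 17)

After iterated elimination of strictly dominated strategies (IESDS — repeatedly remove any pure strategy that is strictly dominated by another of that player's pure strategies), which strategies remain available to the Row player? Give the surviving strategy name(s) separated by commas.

B, C, D

The Column player's strategy Alpha is strictly dominated by Delta (A: 12>3, B: 9>8, C: 19>17, D: 9>8, E: 17>0) and is removed.
Row A is eliminated: B beats it against every remaining column (Beta: 18>1, Gamma: 6>5, Delta: 15>2).
For the Row player, B strictly dominates E on the remaining columns (Beta: 18>13, Gamma: 6>2, Delta: 15>8); eliminate E.
Among the remaining strategies, none is strictly dominated by another pure strategy of the same player, so the elimination stops.
Surviving strategies — the Row player: {B, C, D}; the Column player: {Beta, Gamma, Delta}.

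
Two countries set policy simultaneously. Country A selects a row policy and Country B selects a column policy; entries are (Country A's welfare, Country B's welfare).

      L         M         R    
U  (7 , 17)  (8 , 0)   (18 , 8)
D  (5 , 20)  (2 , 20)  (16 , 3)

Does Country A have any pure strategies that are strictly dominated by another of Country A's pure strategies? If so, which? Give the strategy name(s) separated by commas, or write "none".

D

U: no other strategy beats it everywhere (D at L (7>5)).
D is strictly dominated by U (L: 7>5, M: 8>2, R: 18>16).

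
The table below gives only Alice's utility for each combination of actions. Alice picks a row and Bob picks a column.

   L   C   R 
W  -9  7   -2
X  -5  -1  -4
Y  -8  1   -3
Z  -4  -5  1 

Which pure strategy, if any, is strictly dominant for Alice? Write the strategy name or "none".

none

W fails to dominate X at L (-9<-5).
X fails to dominate W at C (-1<7).
Y fails to dominate W at C (1<7).
Z fails to dominate W at C (-5<7).
No single strategy dominates all the others.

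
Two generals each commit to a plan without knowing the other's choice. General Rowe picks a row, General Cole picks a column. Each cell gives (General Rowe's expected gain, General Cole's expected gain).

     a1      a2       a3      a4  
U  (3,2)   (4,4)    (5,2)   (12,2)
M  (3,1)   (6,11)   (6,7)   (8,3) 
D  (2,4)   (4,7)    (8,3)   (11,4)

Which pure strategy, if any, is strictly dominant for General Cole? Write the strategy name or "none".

a2

a2 vs a1: U: 4>2, M: 11>1, D: 7>4.
a2 vs a3: U: 4>2, M: 11>7, D: 7>3.
a2 vs a4: U: 4>2, M: 11>3, D: 7>4.
a2 strictly beats every other strategy against every opponent action, so it is strictly dominant.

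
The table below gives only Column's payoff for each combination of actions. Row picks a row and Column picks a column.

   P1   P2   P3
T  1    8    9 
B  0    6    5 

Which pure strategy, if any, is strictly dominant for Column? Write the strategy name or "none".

P1 fails to dominate P2 at T (1<8).
P2 fails to dominate P3 at T (8<9).
P3 fails to dominate P2 at B (5<6).
No single strategy dominates all the others.

none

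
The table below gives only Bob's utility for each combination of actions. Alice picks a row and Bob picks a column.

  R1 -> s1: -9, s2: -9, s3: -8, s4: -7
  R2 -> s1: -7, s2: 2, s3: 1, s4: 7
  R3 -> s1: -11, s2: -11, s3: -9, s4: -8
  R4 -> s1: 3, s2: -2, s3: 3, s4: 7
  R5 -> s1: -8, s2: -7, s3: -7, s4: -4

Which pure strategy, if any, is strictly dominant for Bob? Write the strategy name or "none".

s4 vs s1: R1: -7>-9, R2: 7>-7, R3: -8>-11, R4: 7>3, R5: -4>-8.
s4 vs s2: R1: -7>-9, R2: 7>2, R3: -8>-11, R4: 7>-2, R5: -4>-7.
s4 vs s3: R1: -7>-8, R2: 7>1, R3: -8>-9, R4: 7>3, R5: -4>-7.
s4 strictly beats every other strategy against every opponent action, so it is strictly dominant.

s4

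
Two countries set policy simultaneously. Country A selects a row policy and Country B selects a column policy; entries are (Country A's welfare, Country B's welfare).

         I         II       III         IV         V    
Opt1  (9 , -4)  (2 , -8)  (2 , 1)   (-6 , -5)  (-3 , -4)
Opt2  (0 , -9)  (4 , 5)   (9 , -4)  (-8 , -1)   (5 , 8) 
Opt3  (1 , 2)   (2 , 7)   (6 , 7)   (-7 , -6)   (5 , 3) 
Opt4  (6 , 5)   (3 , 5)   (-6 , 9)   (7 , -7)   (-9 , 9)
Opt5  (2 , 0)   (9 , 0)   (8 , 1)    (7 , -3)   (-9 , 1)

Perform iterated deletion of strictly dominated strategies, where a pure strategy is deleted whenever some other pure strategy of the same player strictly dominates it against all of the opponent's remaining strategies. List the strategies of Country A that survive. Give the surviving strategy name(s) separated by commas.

Country B's strategy I is strictly dominated by III (Opt1: 1>-4, Opt2: -4>-9, Opt3: 7>2, Opt4: 9>5, Opt5: 1>0) and is removed.
Country B's strategy IV is strictly dominated by V (Opt1: -4>-5, Opt2: 8>-1, Opt3: 3>-6, Opt4: 9>-7, Opt5: 1>-3) and is removed.
Row Opt1 is eliminated: Opt2 beats it against every remaining column (II: 4>2, III: 9>2, V: 5>-3).
Country A's strategy Opt4 is strictly dominated by Opt2 (II: 4>3, III: 9>-6, V: 5>-9) and is removed.
Among the remaining strategies, none is strictly dominated by another pure strategy of the same player, so the elimination stops.
Surviving strategies — Country A: {Opt2, Opt3, Opt5}; Country B: {II, III, V}.

Opt2, Opt3, Opt5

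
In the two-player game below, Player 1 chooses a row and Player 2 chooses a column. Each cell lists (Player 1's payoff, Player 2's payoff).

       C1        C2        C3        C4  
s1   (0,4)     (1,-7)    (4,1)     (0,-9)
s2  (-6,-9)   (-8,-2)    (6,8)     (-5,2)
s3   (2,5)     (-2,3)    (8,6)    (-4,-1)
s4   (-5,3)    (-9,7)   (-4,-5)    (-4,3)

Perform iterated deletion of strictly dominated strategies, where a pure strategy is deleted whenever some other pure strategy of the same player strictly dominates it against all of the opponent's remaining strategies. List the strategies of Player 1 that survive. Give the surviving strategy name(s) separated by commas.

Player 1's strategy s2 is strictly dominated by s3 (C1: 2>-6, C2: -2>-8, C3: 8>6, C4: -4>-5) and is removed.
Row s4 is eliminated: s1 beats it against every remaining column (C1: 0>-5, C2: 1>-9, C3: 4>-4, C4: 0>-4).
For Player 2, C1 strictly dominates C2 on the remaining rows (s1: 4>-7, s3: 5>3); eliminate C2.
Column C4 is eliminated: C1 beats it against every remaining row (s1: 4>-9, s3: 5>-1).
For Player 1, s3 strictly dominates s1 on the remaining columns (C1: 2>0, C3: 8>4); eliminate s1.
For Player 2, C3 strictly dominates C1 on the remaining rows (s3: 6>5); eliminate C1.
Among the remaining strategies, none is strictly dominated by another pure strategy of the same player, so the elimination stops.
Surviving strategies — Player 1: {s3}; Player 2: {C3}.

s3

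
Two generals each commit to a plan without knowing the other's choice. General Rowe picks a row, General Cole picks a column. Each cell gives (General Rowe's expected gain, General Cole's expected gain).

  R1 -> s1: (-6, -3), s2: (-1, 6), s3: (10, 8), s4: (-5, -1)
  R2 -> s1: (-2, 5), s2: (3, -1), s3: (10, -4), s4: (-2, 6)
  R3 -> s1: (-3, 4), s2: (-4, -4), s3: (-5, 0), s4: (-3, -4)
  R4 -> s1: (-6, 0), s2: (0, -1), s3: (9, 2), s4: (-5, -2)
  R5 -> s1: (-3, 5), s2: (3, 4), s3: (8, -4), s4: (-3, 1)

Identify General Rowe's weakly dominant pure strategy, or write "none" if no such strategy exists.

R2 vs R1: s1: -2>-6, s2: 3>-1, s3: 10=10, s4: -2>-5.
R2 vs R3: s1: -2>-3, s2: 3>-4, s3: 10>-5, s4: -2>-3.
R2 vs R4: s1: -2>-6, s2: 3>0, s3: 10>9, s4: -2>-5.
R2 vs R5: s1: -2>-3, s2: 3=3, s3: 10>8, s4: -2>-3.
R2 is at least as good as every other strategy against every opponent action, so it is weakly dominant.

R2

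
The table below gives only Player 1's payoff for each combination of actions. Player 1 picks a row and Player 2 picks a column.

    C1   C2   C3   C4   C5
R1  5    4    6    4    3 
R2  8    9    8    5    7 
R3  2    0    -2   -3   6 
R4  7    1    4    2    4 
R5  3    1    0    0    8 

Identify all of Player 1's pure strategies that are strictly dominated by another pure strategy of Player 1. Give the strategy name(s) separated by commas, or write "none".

R1: dominated, since R2 does at least as well everywhere (C1: 8>5, C2: 9>4, C3: 8>6, C4: 5>4, C5: 7>3).
Nothing dominates R2: R1 at C1 (8>5); R3 at C1 (8>2); R4 at C1 (8>7); R5 at C1 (8>3).
R2 strictly dominates R3 — C1: 8>2, C2: 9>0, C3: 8>-2, C4: 5>-3, C5: 7>6.
R2 strictly dominates R4 — C1: 8>7, C2: 9>1, C3: 8>4, C4: 5>2, C5: 7>4.
Nothing dominates R5: R1 at C5 (8>3); R2 at C5 (8>7); R3 at C1 (3>2); R4 at C2 (1=1).

R1, R3, R4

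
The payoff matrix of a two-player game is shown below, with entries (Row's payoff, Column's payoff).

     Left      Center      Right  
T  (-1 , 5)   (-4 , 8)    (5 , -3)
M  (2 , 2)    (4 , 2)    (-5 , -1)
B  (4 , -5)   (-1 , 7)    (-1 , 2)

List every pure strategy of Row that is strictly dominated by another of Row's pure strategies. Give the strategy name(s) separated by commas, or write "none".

none

T is not dominated — it holds its own against M at Right (5>-5); B at Right (5>-1).
M is not dominated — it holds its own against T at Left (2>-1); B at Center (4>-1).
Nothing dominates B: T at Left (4>-1); M at Left (4>2).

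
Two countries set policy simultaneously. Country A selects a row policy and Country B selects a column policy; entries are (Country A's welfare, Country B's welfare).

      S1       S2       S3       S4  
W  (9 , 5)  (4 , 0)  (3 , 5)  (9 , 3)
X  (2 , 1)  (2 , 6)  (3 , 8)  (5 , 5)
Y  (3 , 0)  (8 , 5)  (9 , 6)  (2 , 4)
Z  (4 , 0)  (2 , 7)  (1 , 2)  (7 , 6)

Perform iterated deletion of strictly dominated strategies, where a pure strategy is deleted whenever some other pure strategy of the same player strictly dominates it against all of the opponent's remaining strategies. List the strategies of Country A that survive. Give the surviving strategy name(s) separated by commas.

Row Z is eliminated: W beats it against every remaining column (S1: 9>4, S2: 4>2, S3: 3>1, S4: 9>7).
For Country B, S3 strictly dominates S2 on the remaining rows (W: 5>0, X: 8>6, Y: 6>5); eliminate S2.
For Country B, S3 strictly dominates S4 on the remaining rows (W: 5>3, X: 8>5, Y: 6>4); eliminate S4.
For Country A, Y strictly dominates X on the remaining columns (S1: 3>2, S3: 9>3); eliminate X.
Among the remaining strategies, none is strictly dominated by another pure strategy of the same player, so the elimination stops.
Surviving strategies — Country A: {W, Y}; Country B: {S1, S3}.

W, Y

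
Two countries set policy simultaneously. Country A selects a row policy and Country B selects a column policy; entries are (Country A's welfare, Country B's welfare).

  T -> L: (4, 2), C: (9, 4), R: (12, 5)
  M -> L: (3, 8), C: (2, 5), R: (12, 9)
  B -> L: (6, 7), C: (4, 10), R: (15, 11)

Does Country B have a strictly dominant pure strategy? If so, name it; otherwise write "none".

R vs L: T: 5>2, M: 9>8, B: 11>7.
R vs C: T: 5>4, M: 9>5, B: 11>10.
R strictly beats every other strategy against every opponent action, so it is strictly dominant.

R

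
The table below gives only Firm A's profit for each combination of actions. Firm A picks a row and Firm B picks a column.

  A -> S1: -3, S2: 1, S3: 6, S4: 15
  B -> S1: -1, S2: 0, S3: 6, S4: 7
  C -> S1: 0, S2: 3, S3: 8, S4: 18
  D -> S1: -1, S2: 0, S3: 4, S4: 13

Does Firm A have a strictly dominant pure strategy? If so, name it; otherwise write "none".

C vs A: S1: 0>-3, S2: 3>1, S3: 8>6, S4: 18>15.
C vs B: S1: 0>-1, S2: 3>0, S3: 8>6, S4: 18>7.
C vs D: S1: 0>-1, S2: 3>0, S3: 8>4, S4: 18>13.
C strictly beats every other strategy against every opponent action, so it is strictly dominant.

C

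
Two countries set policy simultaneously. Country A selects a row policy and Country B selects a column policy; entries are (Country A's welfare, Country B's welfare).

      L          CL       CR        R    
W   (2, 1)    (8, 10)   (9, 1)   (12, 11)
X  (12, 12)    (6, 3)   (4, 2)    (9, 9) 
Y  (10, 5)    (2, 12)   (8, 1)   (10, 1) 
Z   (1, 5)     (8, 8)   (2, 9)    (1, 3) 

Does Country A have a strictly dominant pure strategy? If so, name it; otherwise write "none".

W fails to dominate X at L (2<12).
X fails to dominate W at CL (6<8).
Y fails to dominate W at CL (2<8).
Z fails to dominate W at L (1<2).
No single strategy dominates all the others.

none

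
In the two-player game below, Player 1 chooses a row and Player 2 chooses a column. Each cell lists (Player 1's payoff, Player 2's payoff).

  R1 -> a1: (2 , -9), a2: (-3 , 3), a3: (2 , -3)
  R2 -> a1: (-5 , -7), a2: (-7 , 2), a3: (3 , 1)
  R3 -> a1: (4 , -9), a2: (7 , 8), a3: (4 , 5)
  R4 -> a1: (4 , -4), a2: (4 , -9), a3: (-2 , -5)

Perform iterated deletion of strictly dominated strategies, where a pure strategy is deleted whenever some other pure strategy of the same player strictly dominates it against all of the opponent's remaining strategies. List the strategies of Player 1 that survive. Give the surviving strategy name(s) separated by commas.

Row R1 is eliminated: R3 beats it against every remaining column (a1: 4>2, a2: 7>-3, a3: 4>2).
Row R2 is eliminated: R3 beats it against every remaining column (a1: 4>-5, a2: 7>-7, a3: 4>3).
Among the remaining strategies, none is strictly dominated by another pure strategy of the same player, so the elimination stops.
Surviving strategies — Player 1: {R3, R4}; Player 2: {a1, a2, a3}.

R3, R4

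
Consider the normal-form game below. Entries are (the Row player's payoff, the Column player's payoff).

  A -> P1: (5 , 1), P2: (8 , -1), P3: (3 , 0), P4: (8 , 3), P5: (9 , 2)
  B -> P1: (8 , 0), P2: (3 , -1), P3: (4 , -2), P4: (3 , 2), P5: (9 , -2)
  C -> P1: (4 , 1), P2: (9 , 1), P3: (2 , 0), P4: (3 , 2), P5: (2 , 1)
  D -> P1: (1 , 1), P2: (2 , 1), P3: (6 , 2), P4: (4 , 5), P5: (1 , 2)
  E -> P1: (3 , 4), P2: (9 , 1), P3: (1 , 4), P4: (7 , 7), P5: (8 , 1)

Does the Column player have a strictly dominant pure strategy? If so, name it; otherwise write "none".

P4

P4 vs P1: A: 3>1, B: 2>0, C: 2>1, D: 5>1, E: 7>4.
P4 vs P2: A: 3>-1, B: 2>-1, C: 2>1, D: 5>1, E: 7>1.
P4 vs P3: A: 3>0, B: 2>-2, C: 2>0, D: 5>2, E: 7>4.
P4 vs P5: A: 3>2, B: 2>-2, C: 2>1, D: 5>2, E: 7>1.
P4 strictly beats every other strategy against every opponent action, so it is strictly dominant.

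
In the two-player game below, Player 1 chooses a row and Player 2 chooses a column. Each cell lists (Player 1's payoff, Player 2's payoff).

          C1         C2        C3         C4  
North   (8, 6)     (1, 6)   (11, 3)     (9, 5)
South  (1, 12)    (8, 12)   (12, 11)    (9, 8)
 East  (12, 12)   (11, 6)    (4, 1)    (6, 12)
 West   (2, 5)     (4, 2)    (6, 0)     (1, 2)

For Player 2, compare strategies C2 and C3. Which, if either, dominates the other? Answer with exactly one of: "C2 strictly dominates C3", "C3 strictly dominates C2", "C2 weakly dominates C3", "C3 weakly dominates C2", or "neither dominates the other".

C2 strictly dominates C3

C2's payoffs vs C3's, by Player 1's action — North: 6>3, South: 12>11, East: 6>1, West: 2>0.
Every comparison favours C2, so C2 strictly dominates C3.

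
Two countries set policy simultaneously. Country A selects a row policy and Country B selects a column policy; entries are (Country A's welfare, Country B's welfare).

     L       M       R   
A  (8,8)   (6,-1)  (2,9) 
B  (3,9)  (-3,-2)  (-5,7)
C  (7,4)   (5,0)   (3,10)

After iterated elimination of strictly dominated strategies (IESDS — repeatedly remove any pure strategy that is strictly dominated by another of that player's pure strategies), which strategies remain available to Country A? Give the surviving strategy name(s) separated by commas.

C

Country A's strategy B is strictly dominated by A (L: 8>3, M: 6>-3, R: 2>-5) and is removed.
For Country B, R strictly dominates L on the remaining rows (A: 9>8, C: 10>4); eliminate L.
For Country B, R strictly dominates M on the remaining rows (A: 9>-1, C: 10>0); eliminate M.
Country A's strategy A is strictly dominated by C (R: 3>2) and is removed.
Among the remaining strategies, none is strictly dominated by another pure strategy of the same player, so the elimination stops.
Surviving strategies — Country A: {C}; Country B: {R}.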